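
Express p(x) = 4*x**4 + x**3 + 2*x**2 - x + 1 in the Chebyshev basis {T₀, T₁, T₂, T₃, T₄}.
(7/2)T₀ + (-1/4)T₁ + (3)T₂ + (1/4)T₃ + (1/2)T₄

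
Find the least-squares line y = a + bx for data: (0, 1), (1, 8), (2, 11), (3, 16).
a = 9/5, b = 24/5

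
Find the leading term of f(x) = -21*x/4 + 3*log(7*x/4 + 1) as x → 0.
-147*x**2/32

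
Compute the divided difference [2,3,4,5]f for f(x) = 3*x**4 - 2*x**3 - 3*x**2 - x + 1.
40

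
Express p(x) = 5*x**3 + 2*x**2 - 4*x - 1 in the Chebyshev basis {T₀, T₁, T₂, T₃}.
(-1/4)T₁ + T₂ + (5/4)T₃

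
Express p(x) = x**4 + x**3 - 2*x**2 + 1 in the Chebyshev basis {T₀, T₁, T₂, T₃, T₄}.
(3/8)T₀ + (3/4)T₁ + (-1/2)T₂ + (1/4)T₃ + (1/8)T₄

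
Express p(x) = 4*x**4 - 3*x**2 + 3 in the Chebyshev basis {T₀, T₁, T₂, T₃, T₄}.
(3)T₀ + (1/2)T₂ + (1/2)T₄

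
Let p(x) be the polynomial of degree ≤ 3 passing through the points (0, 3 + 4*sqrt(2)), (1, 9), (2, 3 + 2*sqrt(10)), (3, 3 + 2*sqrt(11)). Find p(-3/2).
-543/8 - 35*sqrt(11)/8 + 105*sqrt(2)/4 + 135*sqrt(10)/8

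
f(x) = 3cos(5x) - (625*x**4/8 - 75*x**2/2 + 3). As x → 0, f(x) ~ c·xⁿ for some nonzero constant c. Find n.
6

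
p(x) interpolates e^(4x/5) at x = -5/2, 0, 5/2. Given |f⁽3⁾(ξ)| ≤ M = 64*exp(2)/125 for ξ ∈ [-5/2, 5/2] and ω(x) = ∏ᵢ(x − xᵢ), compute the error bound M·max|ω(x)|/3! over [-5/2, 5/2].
8*sqrt(3)*exp(2)/27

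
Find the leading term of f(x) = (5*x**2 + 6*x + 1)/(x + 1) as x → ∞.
5*x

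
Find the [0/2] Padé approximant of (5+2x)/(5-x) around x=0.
1/(6*x**2/25 - 3*x/5 + 1)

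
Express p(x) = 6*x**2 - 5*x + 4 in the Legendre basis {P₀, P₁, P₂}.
(6)P₀ + (-5)P₁ + (4)P₂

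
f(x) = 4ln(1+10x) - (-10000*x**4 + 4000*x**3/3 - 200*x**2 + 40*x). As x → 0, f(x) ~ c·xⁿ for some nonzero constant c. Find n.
5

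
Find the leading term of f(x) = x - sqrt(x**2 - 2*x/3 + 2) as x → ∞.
1/3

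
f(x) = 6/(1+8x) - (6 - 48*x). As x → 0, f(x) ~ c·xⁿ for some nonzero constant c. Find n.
2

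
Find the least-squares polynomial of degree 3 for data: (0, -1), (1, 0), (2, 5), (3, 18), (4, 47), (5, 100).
-73/63 + (524/189)x + (-142/63)x² + (31/27)x³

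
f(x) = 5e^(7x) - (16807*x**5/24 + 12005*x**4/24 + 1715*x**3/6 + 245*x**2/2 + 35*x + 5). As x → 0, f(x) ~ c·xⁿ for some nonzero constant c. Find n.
6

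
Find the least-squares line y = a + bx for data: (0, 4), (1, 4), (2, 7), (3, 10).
a = 31/10, b = 21/10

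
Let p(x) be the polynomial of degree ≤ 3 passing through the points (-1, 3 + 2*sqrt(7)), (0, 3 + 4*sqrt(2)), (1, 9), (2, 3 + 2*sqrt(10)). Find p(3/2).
-5*sqrt(2)/4 + sqrt(7)/8 + 5*sqrt(10)/8 + 69/8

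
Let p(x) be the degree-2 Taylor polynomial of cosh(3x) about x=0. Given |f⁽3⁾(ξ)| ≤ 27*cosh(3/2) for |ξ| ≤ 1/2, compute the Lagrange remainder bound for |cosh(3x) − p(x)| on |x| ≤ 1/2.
9*cosh(3/2)/16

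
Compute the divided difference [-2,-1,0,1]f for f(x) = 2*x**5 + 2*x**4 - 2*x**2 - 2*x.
6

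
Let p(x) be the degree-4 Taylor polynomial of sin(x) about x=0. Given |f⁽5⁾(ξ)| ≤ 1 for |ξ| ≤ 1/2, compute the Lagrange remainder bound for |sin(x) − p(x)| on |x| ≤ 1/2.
1/3840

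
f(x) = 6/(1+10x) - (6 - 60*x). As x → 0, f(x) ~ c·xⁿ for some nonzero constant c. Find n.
2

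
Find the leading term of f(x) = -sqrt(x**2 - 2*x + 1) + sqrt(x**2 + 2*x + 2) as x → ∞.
2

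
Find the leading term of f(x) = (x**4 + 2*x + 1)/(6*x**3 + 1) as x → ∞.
x/6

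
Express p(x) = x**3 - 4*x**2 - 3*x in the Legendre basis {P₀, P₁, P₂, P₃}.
(-4/3)P₀ + (-12/5)P₁ + (-8/3)P₂ + (2/5)P₃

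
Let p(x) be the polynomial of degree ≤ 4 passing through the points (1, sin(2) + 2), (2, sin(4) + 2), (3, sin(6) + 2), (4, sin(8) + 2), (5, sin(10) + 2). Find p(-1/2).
-385*sin(8)/32 + 1485*sin(6)/64 + 315*sin(10)/128 + 2 + 1155*sin(2)/128 - 693*sin(4)/32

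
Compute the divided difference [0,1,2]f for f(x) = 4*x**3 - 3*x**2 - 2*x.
9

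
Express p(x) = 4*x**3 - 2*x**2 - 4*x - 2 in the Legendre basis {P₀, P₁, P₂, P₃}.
(-8/3)P₀ + (-8/5)P₁ + (-4/3)P₂ + (8/5)P₃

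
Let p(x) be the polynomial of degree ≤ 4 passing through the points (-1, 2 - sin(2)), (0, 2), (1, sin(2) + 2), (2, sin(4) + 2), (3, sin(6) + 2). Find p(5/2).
35*sin(4)/32 - 65*sin(2)/128 + 35*sin(6)/128 + 2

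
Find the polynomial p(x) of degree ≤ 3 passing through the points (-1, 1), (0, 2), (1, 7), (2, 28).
2*x**3 + 2*x**2 + x + 2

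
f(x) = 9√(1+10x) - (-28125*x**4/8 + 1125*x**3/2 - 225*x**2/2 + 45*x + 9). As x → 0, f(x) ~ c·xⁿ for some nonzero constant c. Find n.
5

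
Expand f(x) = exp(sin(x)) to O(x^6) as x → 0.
1 + x + x**2/2 - x**4/8 - x**5/15 + O(x**6)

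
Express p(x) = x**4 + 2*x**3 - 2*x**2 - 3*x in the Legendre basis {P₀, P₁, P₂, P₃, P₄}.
(-7/15)P₀ + (-9/5)P₁ + (-16/21)P₂ + (4/5)P₃ + (8/35)P₄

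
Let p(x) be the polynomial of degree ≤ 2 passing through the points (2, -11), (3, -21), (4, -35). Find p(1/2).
-7/2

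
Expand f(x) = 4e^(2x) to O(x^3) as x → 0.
4 + 8*x + 8*x**2 + O(x**3)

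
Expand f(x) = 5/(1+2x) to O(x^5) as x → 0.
5 - 10*x + 20*x**2 - 40*x**3 + 80*x**4 + O(x**5)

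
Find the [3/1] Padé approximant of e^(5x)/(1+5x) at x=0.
(1375*x**3/48 + 25*x**2/2 + 45*x/8 + 1)/(45*x/8 + 1)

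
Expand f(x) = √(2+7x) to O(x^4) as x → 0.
sqrt(2) + 7*sqrt(2)*x/4 - 49*sqrt(2)*x**2/32 + 343*sqrt(2)*x**3/128 + O(x**4)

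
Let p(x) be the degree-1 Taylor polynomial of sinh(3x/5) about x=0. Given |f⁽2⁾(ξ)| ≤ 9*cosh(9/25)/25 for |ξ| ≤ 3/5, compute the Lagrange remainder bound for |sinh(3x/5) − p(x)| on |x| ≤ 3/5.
81*cosh(9/25)/1250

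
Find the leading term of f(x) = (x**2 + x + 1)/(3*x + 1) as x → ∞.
x/3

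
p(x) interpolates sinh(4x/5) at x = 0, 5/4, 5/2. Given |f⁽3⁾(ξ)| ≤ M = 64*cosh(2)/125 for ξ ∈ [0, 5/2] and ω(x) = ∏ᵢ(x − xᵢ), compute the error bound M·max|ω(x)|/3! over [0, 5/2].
sqrt(3)*cosh(2)/27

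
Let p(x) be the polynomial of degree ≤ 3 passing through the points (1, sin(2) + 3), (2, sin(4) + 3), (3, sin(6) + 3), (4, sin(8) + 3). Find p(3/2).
15*sin(4)/16 + sin(8)/16 - 5*sin(6)/16 + 5*sin(2)/16 + 3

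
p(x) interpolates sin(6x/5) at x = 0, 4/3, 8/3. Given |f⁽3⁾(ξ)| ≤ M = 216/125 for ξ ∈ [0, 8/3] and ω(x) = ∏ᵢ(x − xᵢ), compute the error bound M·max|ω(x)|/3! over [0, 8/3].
512*sqrt(3)/3375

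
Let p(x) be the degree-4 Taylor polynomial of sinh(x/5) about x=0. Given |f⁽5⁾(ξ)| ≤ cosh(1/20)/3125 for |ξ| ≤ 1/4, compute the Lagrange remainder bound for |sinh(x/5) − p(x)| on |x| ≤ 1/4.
cosh(1/20)/384000000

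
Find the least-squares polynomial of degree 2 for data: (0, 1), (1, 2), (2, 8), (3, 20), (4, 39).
6/5 + (-13/5)x + (3)x²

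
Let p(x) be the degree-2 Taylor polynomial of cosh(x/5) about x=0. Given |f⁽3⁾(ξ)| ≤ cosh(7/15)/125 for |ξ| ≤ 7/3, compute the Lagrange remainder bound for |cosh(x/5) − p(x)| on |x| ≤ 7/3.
343*cosh(7/15)/20250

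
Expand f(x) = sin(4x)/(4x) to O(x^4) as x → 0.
1 - 8*x**2/3 + O(x**4)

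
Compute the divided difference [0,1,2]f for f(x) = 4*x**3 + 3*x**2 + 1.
15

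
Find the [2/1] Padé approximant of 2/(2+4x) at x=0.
1/(2*x + 1)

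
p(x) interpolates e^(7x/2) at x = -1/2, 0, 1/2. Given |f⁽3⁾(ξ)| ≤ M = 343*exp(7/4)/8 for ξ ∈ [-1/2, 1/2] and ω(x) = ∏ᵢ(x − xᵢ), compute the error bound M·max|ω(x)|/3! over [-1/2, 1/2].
343*sqrt(3)*exp(7/4)/1728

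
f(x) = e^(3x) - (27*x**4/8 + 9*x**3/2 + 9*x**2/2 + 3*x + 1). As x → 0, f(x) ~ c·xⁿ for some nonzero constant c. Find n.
5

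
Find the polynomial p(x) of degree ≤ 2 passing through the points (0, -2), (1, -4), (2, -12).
-3*x**2 + x - 2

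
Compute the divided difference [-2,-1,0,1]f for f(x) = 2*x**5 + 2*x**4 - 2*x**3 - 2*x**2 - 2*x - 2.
4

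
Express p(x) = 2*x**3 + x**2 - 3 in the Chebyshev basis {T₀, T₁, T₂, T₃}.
(-5/2)T₀ + (3/2)T₁ + (1/2)T₂ + (1/2)T₃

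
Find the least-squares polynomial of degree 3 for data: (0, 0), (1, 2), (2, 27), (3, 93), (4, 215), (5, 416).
-17/126 + (-2029/756)x + (134/63)x² + (325/108)x³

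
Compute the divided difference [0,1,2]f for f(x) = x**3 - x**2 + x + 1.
2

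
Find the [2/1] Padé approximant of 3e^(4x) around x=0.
(8*x**2 + 8*x + 3)/(1 - 4*x/3)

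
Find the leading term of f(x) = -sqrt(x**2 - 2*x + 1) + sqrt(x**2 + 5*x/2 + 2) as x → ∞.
9/4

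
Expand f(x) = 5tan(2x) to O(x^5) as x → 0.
10*x + 40*x**3/3 + O(x**5)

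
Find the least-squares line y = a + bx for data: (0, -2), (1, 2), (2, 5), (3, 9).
a = -19/10, b = 18/5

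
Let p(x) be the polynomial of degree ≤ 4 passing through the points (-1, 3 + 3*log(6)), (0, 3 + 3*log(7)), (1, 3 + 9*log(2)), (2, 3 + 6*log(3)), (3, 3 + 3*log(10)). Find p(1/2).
3 + log(448*2**(9/32)*3**(121/128)*5**(9/128)*7**(13/32)/9)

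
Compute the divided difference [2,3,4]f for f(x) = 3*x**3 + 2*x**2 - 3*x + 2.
29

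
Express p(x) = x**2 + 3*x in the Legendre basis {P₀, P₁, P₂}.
(1/3)P₀ + (3)P₁ + (2/3)P₂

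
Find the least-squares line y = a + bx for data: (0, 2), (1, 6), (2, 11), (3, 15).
a = 19/10, b = 22/5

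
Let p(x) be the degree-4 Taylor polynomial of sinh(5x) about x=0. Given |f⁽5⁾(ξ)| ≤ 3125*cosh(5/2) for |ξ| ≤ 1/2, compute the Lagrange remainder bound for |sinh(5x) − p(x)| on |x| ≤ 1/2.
625*cosh(5/2)/768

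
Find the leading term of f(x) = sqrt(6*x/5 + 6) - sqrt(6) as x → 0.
sqrt(6)*x/10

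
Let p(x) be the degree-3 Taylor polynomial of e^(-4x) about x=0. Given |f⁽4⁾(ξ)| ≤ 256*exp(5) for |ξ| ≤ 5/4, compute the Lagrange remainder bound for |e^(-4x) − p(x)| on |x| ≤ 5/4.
625*exp(5)/24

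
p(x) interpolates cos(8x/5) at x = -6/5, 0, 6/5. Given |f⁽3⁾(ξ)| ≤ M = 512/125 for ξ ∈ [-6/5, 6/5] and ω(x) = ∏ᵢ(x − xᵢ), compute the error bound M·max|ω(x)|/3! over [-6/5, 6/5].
4096*sqrt(3)/15625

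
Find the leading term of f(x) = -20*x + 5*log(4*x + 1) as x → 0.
-40*x**2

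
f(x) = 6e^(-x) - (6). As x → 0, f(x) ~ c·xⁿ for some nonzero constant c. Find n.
1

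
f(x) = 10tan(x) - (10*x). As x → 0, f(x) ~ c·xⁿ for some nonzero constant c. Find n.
3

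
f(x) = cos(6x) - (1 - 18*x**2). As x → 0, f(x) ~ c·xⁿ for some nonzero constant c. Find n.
4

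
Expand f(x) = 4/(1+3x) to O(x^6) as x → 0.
4 - 12*x + 36*x**2 - 108*x**3 + 324*x**4 - 972*x**5 + O(x**6)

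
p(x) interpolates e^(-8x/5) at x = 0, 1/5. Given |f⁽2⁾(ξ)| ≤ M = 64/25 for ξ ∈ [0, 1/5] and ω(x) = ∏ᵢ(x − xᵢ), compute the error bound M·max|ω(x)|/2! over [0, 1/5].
8/625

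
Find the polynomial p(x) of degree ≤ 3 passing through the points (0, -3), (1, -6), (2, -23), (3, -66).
-2*x**3 - x**2 - 3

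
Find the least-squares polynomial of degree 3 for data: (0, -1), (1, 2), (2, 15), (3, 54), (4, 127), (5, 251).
-61/63 + (541/378)x + (-205/252)x² + (229/108)x³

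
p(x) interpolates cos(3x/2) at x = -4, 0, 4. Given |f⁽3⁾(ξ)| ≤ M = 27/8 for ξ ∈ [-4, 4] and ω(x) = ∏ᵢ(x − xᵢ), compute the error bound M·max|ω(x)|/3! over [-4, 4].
8*sqrt(3)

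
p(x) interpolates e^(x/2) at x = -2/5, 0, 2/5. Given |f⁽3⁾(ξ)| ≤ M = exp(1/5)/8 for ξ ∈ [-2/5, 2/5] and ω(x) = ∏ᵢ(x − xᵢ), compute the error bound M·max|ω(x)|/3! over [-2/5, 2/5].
sqrt(3)*exp(1/5)/3375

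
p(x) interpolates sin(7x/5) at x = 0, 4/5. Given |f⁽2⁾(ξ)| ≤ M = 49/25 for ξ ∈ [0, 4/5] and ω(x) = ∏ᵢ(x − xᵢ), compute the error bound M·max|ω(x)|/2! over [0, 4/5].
98/625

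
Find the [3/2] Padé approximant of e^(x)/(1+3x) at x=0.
(661*x**3/15090 + 2553*x**2/10060 + 1896*x/2515 + 1)/(-7429*x**2/10060 + 6926*x/2515 + 1)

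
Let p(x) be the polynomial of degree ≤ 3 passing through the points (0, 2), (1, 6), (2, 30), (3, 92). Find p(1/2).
21/8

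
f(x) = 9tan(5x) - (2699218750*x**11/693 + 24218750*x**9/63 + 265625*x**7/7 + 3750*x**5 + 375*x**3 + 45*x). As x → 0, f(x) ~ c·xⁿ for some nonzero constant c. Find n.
13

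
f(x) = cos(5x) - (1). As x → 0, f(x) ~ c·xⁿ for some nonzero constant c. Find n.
2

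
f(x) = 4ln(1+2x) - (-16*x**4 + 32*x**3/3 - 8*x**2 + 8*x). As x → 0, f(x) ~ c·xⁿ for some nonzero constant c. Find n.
5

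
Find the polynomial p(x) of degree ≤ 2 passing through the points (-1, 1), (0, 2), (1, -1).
-2*x**2 - x + 2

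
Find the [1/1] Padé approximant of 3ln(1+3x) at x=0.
9*x/(3*x/2 + 1)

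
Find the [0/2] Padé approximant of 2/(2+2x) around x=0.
1/(x + 1)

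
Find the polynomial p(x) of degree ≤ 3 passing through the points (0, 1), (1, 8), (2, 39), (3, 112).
3*x**3 + 3*x**2 + x + 1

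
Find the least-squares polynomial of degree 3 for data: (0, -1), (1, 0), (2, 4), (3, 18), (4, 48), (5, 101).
-125/126 + (1175/756)x + (-61/36)x² + (59/54)x³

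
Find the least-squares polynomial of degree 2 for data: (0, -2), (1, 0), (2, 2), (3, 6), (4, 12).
-62/35 + (19/35)x + (5/7)x²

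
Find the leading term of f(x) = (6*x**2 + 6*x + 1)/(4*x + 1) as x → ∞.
3*x/2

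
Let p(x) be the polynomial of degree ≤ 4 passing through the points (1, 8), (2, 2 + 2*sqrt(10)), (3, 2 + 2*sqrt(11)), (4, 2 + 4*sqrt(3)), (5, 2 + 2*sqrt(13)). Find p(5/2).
-5*sqrt(3)/8 + 3*sqrt(13)/64 + 113/64 + 15*sqrt(10)/16 + 45*sqrt(11)/32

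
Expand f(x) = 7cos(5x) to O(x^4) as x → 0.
7 - 175*x**2/2 + O(x**4)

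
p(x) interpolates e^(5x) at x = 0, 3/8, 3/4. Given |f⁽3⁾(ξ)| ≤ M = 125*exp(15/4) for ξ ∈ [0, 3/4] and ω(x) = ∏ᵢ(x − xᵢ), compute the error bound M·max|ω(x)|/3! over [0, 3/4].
125*sqrt(3)*exp(15/4)/512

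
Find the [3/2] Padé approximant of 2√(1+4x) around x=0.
(4*x**3 + 18*x**2 + 12*x + 2)/(3*x**2 + 4*x + 1)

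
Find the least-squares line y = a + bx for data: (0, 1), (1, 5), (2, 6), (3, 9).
a = 3/2, b = 5/2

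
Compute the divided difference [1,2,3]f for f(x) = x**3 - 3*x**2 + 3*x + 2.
3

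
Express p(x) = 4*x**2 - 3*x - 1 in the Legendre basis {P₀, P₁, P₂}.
(1/3)P₀ + (-3)P₁ + (8/3)P₂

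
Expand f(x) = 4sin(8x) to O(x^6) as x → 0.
32*x - 1024*x**3/3 + 16384*x**5/15 + O(x**6)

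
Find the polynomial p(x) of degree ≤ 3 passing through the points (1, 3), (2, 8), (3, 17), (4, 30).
2*x**2 - x + 2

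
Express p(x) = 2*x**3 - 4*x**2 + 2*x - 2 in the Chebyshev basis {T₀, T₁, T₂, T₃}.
(-4)T₀ + (7/2)T₁ + (-2)T₂ + (1/2)T₃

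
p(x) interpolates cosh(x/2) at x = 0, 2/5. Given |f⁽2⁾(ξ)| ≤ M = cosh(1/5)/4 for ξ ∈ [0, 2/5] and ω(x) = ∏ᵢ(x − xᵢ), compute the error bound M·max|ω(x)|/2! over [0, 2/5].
cosh(1/5)/200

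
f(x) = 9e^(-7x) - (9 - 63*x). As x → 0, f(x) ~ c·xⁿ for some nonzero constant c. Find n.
2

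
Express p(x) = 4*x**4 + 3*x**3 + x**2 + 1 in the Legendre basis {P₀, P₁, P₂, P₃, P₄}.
(32/15)P₀ + (9/5)P₁ + (62/21)P₂ + (6/5)P₃ + (32/35)P₄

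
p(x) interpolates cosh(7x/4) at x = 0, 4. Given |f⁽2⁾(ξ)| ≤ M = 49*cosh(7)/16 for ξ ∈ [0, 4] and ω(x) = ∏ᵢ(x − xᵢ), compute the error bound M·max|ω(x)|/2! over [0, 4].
49*cosh(7)/8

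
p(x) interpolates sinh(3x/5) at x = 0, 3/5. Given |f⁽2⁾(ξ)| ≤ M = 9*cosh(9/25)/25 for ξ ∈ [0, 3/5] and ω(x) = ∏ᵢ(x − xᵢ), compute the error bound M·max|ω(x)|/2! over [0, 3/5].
81*cosh(9/25)/5000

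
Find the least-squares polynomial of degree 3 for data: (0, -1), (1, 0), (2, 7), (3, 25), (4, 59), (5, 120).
-25/21 + (104/63)x + (-22/21)x² + (10/9)x³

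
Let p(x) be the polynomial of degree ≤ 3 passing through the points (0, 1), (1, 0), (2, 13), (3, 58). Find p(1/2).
-1/8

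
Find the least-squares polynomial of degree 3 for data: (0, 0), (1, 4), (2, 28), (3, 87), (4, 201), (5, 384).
-1/126 + (7/108)x + (155/126)x² + (305/108)x³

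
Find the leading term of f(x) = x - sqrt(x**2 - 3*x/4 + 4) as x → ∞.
3/8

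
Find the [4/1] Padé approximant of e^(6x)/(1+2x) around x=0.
(378*x**4/55 + 72*x**3/11 + 342*x**2/55 + 168*x/55 + 1)/(1 - 52*x/55)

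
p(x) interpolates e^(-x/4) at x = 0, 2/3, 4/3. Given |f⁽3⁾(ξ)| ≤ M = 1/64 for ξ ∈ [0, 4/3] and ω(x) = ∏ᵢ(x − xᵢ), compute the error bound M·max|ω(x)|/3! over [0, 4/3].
sqrt(3)/5832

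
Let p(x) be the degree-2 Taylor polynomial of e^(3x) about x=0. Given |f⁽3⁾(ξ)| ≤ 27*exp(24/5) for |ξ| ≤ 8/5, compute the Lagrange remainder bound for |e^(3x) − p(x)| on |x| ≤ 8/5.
2304*exp(24/5)/125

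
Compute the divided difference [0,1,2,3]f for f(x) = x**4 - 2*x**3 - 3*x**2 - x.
4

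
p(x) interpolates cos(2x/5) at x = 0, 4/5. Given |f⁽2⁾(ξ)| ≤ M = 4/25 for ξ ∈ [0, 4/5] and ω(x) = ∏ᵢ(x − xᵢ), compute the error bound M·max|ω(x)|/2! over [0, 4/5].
8/625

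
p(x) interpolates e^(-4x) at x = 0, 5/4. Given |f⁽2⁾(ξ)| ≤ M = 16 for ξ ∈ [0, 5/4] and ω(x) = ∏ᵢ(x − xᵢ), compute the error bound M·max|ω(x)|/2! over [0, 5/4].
25/8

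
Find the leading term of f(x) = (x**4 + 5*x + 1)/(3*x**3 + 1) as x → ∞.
x/3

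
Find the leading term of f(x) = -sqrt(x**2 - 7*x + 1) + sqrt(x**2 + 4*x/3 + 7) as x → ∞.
25/6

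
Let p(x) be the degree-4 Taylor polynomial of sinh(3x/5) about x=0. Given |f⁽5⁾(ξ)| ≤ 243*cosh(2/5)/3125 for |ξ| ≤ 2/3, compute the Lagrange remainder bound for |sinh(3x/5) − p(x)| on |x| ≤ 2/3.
4*cosh(2/5)/46875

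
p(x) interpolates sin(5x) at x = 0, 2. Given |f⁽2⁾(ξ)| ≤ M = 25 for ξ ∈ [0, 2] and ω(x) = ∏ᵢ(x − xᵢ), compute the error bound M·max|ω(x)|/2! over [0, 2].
25/2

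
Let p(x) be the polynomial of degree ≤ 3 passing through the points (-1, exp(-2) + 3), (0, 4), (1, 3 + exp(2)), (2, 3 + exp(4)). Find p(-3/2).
((-5*exp(4) + 13 + 21*exp(2))*exp(2) + 35)*exp(-2)/16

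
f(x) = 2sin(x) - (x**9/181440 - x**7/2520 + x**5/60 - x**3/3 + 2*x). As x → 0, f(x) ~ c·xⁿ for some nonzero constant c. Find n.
11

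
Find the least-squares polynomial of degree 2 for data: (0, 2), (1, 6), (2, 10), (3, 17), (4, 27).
82/35 + (127/70)x + (15/14)x²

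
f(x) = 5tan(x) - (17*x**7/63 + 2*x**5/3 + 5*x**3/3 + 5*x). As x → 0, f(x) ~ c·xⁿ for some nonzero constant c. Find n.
9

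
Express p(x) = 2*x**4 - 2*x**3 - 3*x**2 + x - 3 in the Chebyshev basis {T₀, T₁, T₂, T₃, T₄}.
(-15/4)T₀ + (-1/2)T₁ + (-1/2)T₂ + (-1/2)T₃ + (1/4)T₄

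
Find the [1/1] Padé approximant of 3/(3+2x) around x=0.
1/(2*x/3 + 1)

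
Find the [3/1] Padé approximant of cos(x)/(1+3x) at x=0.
(x**3/72 - 103*x**2/204 + x/612 + 1)/(1837*x/612 + 1)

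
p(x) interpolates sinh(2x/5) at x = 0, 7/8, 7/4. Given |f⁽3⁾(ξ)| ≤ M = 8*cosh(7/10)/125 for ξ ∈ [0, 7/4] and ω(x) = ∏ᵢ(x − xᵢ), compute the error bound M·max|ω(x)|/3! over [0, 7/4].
343*sqrt(3)*cosh(7/10)/216000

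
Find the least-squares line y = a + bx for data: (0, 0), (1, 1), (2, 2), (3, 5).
a = -2/5, b = 8/5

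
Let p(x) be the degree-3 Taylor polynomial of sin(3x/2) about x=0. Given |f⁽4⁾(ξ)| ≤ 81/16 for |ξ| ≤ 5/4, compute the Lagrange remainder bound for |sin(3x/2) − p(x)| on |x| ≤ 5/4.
16875/32768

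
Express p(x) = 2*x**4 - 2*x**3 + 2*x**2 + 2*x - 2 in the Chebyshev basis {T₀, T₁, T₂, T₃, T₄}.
(-1/4)T₀ + (1/2)T₁ + (2)T₂ + (-1/2)T₃ + (1/4)T₄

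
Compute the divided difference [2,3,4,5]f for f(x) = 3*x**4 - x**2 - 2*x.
42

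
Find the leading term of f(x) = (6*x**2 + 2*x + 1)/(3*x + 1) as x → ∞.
2*x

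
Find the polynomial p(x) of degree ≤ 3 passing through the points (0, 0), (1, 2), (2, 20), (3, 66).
2*x**3 + 2*x**2 - 2*x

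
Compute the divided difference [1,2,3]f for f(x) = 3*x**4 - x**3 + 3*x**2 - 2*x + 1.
72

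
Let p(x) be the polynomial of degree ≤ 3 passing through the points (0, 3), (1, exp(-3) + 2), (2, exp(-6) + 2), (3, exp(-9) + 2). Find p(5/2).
(-5*exp(6) + 5 + 15*exp(3) + 33*exp(9))*exp(-9)/16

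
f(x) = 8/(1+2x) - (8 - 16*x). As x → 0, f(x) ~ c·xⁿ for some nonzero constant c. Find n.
2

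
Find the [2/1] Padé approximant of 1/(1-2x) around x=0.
1/(1 - 2*x)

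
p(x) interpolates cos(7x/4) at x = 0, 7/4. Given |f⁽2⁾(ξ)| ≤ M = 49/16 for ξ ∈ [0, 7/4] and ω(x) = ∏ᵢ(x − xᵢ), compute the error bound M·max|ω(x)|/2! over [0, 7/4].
2401/2048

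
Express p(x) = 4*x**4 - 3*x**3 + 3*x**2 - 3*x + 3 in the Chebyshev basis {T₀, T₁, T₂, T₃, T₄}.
(6)T₀ + (-21/4)T₁ + (7/2)T₂ + (-3/4)T₃ + (1/2)T₄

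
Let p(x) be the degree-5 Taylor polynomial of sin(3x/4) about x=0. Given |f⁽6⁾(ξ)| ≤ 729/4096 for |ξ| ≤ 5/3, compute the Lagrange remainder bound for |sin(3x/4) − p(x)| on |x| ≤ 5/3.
3125/589824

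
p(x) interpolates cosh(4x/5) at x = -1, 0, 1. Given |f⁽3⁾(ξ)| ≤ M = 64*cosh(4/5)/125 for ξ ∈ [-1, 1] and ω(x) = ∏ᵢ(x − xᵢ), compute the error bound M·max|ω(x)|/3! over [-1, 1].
64*sqrt(3)*cosh(4/5)/3375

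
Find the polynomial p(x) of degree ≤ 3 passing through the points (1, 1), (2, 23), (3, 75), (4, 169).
2*x**3 + 3*x**2 - x - 3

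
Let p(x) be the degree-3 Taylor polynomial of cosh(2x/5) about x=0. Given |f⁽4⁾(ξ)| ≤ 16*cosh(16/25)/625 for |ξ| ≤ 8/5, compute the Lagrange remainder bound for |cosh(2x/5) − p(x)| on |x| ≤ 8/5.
8192*cosh(16/25)/1171875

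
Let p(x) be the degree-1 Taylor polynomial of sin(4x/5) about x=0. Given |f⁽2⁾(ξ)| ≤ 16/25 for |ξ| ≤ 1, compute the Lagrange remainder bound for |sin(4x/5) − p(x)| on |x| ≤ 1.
8/25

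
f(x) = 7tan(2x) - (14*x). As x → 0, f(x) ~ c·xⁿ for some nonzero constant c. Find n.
3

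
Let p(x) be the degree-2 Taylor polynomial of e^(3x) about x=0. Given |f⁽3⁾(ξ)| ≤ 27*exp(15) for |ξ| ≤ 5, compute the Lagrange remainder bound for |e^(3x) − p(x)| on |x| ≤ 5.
1125*exp(15)/2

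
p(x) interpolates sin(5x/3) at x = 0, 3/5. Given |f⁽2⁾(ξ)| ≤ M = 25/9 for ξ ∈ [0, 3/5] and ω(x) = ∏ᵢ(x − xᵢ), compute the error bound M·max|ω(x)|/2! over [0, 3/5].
1/8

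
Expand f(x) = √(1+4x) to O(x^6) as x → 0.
1 + 2*x - 2*x**2 + 4*x**3 - 10*x**4 + 28*x**5 + O(x**6)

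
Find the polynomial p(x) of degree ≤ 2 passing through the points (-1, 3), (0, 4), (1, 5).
x + 4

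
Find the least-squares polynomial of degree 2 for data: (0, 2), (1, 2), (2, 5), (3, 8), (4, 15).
2 + (-4/5)x + x²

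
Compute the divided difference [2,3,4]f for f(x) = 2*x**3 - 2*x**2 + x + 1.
16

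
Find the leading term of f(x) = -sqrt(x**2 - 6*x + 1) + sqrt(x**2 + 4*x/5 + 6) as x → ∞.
17/5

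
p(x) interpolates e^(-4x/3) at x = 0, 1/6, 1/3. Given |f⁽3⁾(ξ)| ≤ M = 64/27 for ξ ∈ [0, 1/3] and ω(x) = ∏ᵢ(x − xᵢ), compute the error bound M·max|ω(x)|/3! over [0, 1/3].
8*sqrt(3)/19683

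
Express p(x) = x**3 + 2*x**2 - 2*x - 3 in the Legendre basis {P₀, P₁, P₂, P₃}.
(-7/3)P₀ + (-7/5)P₁ + (4/3)P₂ + (2/5)P₃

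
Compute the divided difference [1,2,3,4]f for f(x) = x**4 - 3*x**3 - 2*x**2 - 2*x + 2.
7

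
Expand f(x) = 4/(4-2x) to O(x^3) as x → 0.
1 + x/2 + x**2/4 + O(x**3)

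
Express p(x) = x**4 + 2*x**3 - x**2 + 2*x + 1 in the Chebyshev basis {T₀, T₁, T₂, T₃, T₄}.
(7/8)T₀ + (7/2)T₁ + (1/2)T₃ + (1/8)T₄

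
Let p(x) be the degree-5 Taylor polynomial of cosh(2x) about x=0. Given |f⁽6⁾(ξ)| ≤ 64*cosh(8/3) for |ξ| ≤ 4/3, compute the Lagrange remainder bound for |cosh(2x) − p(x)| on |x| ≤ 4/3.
16384*cosh(8/3)/32805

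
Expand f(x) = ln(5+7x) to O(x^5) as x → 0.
log(5) + 7*x/5 - 49*x**2/50 + 343*x**3/375 - 2401*x**4/2500 + O(x**5)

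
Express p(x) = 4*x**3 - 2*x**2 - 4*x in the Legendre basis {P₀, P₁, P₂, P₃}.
(-2/3)P₀ + (-8/5)P₁ + (-4/3)P₂ + (8/5)P₃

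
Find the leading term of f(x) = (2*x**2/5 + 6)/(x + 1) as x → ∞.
2*x/5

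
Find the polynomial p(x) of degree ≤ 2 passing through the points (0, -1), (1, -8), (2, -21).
-3*x**2 - 4*x - 1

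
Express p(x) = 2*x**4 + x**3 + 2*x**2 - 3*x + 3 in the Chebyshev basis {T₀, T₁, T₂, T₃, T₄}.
(19/4)T₀ + (-9/4)T₁ + (2)T₂ + (1/4)T₃ + (1/4)T₄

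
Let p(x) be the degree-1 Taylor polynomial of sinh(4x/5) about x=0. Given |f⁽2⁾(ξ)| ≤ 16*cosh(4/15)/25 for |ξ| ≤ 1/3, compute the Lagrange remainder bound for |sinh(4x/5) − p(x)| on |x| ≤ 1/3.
8*cosh(4/15)/225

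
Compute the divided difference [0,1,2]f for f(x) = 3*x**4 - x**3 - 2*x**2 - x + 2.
16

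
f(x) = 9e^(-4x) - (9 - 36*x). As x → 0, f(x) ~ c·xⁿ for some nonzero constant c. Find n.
2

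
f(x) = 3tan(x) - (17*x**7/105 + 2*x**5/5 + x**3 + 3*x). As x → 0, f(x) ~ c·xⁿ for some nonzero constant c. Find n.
9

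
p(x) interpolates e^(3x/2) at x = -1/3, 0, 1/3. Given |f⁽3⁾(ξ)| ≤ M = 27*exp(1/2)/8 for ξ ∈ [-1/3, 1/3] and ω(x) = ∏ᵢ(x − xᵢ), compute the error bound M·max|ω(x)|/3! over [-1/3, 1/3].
sqrt(3)*exp(1/2)/216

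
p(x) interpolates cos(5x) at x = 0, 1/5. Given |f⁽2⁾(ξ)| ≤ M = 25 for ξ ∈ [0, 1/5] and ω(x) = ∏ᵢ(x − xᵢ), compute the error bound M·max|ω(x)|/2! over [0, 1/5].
1/8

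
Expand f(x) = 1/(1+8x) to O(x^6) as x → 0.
1 - 8*x + 64*x**2 - 512*x**3 + 4096*x**4 - 32768*x**5 + O(x**6)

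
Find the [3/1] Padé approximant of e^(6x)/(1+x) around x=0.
(126*x**3/23 + 144*x**2/23 + 84*x/23 + 1)/(1 - 31*x/23)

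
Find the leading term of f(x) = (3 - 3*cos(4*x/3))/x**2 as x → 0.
8/3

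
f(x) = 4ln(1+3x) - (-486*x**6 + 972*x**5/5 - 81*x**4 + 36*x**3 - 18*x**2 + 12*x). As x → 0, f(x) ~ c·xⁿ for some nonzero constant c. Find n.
7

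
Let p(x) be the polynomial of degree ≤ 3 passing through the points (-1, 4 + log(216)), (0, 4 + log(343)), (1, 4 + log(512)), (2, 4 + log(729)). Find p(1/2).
4 + log(112*2**(7/8)*3**(7/16)*7**(11/16)/3)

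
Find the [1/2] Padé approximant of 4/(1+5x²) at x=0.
4/(5*x**2 + 1)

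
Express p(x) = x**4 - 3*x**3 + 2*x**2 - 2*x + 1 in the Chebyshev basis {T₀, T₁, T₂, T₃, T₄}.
(19/8)T₀ + (-17/4)T₁ + (3/2)T₂ + (-3/4)T₃ + (1/8)T₄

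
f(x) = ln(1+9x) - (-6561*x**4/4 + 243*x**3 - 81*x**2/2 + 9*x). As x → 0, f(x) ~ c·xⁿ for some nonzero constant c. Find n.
5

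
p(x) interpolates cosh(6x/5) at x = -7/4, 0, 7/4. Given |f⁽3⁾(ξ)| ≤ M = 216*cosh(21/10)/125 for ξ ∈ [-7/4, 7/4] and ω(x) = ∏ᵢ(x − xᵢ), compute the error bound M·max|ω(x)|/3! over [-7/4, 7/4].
343*sqrt(3)*cosh(21/10)/1000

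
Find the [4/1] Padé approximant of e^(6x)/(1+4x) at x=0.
(10098*x**4/175 + 936*x**3/35 + 2826*x**2/175 + 888*x/175 + 1)/(538*x/175 + 1)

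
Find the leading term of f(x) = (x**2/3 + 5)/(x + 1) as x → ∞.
x/3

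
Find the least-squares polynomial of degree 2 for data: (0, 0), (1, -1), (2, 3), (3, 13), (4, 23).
-2/5 + (-2)x + (2)x²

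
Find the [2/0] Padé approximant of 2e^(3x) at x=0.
9*x**2 + 6*x + 2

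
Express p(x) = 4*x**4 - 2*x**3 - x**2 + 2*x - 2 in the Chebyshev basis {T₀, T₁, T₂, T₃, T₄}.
-T₀ + (1/2)T₁ + (3/2)T₂ + (-1/2)T₃ + (1/2)T₄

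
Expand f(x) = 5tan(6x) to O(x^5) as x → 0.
30*x + 360*x**3 + O(x**5)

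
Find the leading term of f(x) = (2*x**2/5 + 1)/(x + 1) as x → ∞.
2*x/5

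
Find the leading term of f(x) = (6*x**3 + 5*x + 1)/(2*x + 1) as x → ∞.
3*x**2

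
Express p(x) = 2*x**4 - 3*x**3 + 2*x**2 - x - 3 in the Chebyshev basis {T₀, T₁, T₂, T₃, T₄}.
(-5/4)T₀ + (-13/4)T₁ + (2)T₂ + (-3/4)T₃ + (1/4)T₄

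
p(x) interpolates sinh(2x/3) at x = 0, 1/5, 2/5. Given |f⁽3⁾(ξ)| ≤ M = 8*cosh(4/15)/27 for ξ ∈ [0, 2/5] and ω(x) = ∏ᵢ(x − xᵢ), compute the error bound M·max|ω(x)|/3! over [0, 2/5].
8*sqrt(3)*cosh(4/15)/91125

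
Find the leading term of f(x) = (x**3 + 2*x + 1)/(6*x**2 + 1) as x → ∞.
x/6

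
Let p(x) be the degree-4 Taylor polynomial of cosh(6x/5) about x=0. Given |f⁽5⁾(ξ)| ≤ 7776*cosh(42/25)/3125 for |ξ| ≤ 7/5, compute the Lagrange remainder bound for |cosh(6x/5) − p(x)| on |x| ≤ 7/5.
5445468*cosh(42/25)/48828125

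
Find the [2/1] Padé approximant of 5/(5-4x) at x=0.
1/(1 - 4*x/5)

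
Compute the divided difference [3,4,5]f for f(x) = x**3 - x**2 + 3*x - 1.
11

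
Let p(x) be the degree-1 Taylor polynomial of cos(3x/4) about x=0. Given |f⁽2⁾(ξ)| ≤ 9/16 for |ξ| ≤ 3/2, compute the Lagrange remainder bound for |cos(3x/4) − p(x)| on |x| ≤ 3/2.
81/128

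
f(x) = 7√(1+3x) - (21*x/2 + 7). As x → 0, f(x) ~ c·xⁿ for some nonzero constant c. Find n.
2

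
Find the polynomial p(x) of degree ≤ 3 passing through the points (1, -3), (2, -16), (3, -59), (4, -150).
-3*x**3 + 3*x**2 - x - 2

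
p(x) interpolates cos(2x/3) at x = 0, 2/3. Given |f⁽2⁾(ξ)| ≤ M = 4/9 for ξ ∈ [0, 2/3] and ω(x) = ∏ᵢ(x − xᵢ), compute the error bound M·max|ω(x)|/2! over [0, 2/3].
2/81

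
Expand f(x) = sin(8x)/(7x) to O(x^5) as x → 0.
8/7 - 256*x**2/21 + 4096*x**4/105 + O(x**5)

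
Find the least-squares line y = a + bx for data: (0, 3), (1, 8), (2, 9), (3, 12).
a = 19/5, b = 14/5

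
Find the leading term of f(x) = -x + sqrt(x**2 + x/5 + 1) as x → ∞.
1/10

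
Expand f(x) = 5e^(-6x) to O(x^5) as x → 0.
5 - 30*x + 90*x**2 - 180*x**3 + 270*x**4 + O(x**5)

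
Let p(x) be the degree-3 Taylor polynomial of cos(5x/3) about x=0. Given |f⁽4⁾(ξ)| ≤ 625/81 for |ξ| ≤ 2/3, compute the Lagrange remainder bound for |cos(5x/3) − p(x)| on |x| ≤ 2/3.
1250/19683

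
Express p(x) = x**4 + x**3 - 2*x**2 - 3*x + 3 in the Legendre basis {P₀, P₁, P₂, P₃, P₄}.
(38/15)P₀ + (-12/5)P₁ + (-16/21)P₂ + (2/5)P₃ + (8/35)P₄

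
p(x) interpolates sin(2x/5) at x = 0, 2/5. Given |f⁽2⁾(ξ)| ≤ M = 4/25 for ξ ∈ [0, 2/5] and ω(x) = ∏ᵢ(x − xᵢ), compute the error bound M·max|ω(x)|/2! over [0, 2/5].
2/625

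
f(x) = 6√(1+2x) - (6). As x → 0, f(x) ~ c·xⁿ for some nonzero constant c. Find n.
1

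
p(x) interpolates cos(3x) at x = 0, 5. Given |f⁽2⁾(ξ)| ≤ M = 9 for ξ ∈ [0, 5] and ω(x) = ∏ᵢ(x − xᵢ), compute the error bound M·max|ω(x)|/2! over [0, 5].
225/8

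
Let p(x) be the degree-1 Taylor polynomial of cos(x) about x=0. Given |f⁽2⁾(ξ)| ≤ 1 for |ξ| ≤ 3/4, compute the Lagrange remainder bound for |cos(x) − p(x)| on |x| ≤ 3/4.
9/32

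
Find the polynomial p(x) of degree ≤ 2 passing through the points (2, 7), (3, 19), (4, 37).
3*x**2 - 3*x + 1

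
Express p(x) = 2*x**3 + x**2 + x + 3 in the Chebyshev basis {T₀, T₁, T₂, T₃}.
(7/2)T₀ + (5/2)T₁ + (1/2)T₂ + (1/2)T₃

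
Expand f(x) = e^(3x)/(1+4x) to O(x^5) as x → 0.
1 - x + 17*x**2/2 - 59*x**3/2 + 971*x**4/8 + O(x**5)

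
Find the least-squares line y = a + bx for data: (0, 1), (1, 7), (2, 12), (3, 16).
a = 3/2, b = 5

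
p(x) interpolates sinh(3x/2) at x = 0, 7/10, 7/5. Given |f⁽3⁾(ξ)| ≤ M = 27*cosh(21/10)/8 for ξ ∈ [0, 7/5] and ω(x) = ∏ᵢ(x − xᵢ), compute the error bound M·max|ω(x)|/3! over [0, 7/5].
343*sqrt(3)*cosh(21/10)/8000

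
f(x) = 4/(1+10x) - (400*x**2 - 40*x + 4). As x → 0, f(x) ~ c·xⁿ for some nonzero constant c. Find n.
3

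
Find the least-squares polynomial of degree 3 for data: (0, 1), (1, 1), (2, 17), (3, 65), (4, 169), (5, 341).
67/63 + (-332/189)x + (-89/63)x² + (83/27)x³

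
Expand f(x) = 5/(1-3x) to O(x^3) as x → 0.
5 + 15*x + 45*x**2 + O(x**3)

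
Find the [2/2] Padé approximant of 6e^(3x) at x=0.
(9*x**2/2 + 9*x + 6)/(3*x**2/4 - 3*x/2 + 1)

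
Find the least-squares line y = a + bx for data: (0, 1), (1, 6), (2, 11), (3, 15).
a = 6/5, b = 47/10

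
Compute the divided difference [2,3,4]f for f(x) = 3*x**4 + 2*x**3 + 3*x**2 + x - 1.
186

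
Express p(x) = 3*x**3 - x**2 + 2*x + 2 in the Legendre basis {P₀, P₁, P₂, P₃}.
(5/3)P₀ + (19/5)P₁ + (-2/3)P₂ + (6/5)P₃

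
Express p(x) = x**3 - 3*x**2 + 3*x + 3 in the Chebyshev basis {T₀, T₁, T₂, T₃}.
(3/2)T₀ + (15/4)T₁ + (-3/2)T₂ + (1/4)T₃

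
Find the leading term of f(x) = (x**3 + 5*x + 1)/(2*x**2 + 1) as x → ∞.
x/2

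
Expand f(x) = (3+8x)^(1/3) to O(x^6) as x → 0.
3**(1/3) + 8*3**(1/3)*x/9 - 64*3**(1/3)*x**2/81 + 2560*3**(1/3)*x**3/2187 - 40960*3**(1/3)*x**4/19683 + 720896*3**(1/3)*x**5/177147 + O(x**6)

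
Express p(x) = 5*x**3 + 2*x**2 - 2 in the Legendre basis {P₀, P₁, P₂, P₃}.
(-4/3)P₀ + (3)P₁ + (4/3)P₂ + (2)P₃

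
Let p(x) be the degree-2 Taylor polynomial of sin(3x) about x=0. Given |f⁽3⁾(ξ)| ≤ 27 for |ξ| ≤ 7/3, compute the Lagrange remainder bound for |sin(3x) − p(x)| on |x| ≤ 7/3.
343/6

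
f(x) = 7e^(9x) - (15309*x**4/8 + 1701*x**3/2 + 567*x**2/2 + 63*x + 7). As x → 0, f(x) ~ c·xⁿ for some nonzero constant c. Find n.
5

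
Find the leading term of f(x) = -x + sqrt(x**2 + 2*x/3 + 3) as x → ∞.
1/3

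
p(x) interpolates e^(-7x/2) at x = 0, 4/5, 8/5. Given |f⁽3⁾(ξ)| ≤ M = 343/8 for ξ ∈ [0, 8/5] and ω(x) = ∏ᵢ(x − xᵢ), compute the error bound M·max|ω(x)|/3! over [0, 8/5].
2744*sqrt(3)/3375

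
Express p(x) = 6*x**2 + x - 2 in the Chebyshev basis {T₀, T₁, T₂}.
T₀ + T₁ + (3)T₂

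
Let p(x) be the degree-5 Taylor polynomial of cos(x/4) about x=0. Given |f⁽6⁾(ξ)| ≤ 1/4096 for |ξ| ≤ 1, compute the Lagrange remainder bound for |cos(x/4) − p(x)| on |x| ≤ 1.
1/2949120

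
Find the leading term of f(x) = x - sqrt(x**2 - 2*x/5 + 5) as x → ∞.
1/5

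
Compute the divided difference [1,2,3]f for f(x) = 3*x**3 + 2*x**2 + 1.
20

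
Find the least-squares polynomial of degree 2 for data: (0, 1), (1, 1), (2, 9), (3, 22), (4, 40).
23/35 + (-127/70)x + (41/14)x²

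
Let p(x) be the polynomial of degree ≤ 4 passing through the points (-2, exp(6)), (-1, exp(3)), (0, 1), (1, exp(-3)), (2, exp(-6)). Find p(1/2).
(-5 + 60*exp(3) + (-20*exp(3) + 90 + 3*exp(6))*exp(6))*exp(-6)/128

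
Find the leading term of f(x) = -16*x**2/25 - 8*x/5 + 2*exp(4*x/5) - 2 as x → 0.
64*x**3/375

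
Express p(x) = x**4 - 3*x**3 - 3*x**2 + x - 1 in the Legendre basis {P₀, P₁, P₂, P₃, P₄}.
(-9/5)P₀ + (-4/5)P₁ + (-10/7)P₂ + (-6/5)P₃ + (8/35)P₄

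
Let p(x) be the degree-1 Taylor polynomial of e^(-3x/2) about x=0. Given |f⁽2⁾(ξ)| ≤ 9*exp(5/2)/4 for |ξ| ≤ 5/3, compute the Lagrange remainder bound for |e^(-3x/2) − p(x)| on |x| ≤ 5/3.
25*exp(5/2)/8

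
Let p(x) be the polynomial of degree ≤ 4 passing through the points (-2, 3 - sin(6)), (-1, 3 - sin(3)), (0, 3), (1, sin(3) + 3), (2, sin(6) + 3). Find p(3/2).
5*sin(6)/16 + 7*sin(3)/8 + 3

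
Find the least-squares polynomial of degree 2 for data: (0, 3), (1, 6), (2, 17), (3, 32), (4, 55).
101/35 + (3/7)x + (22/7)x²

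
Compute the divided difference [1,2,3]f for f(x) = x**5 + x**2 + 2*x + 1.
91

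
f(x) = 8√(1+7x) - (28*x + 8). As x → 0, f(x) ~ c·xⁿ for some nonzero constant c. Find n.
2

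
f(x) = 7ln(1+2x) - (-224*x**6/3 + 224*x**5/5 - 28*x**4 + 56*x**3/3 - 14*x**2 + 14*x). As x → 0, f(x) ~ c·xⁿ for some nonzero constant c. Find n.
7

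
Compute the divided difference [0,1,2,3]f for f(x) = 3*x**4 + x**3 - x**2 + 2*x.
19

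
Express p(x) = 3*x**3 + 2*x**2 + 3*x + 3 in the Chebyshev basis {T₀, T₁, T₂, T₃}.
(4)T₀ + (21/4)T₁ + T₂ + (3/4)T₃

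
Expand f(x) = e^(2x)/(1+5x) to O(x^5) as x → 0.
1 - 3*x + 17*x**2 - 251*x**3/3 + 419*x**4 + O(x**5)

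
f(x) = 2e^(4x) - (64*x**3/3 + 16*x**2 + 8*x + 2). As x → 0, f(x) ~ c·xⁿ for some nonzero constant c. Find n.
4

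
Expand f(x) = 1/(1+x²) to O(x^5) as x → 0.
1 - x**2 + x**4 + O(x**5)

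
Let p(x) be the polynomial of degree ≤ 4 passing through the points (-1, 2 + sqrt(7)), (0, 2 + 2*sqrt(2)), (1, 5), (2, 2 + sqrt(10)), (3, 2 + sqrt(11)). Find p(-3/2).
-105*sqrt(2)/16 - 45*sqrt(10)/32 + 35*sqrt(11)/128 + 315*sqrt(7)/128 + 695/64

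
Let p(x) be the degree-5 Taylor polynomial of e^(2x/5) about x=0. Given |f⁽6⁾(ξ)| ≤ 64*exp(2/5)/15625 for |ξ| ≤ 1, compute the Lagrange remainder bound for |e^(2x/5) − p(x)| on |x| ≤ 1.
4*exp(2/5)/703125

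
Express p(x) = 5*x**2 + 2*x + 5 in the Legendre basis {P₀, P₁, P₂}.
(20/3)P₀ + (2)P₁ + (10/3)P₂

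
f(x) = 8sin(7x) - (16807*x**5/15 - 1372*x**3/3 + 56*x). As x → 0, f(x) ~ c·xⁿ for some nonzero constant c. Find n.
7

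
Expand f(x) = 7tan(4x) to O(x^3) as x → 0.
28*x + O(x**3)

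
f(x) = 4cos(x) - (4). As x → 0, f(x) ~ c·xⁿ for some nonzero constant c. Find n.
2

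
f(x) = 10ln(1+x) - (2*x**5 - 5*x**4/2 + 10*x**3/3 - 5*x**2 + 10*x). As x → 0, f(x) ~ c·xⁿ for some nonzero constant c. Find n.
6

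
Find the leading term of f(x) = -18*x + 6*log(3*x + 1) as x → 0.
-27*x**2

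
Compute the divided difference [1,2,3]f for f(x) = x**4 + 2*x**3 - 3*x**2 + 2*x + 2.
34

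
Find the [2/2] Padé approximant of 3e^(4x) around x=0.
(4*x**2 + 6*x + 3)/(4*x**2/3 - 2*x + 1)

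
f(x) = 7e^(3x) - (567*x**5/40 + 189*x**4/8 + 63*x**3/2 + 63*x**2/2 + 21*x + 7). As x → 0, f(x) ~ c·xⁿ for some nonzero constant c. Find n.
6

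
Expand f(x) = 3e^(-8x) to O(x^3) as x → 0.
3 - 24*x + 96*x**2 + O(x**3)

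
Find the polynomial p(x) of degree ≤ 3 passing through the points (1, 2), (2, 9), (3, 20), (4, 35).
2*x**2 + x - 1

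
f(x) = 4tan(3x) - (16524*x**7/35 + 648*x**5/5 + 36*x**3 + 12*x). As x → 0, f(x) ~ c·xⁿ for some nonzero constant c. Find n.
9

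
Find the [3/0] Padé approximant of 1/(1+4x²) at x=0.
1 - 4*x**2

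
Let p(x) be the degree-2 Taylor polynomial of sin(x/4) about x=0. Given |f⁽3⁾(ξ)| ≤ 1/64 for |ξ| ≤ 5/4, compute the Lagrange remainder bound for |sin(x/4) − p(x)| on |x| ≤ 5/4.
125/24576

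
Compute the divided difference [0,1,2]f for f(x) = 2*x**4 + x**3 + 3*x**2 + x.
20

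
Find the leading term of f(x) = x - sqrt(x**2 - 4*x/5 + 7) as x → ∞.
2/5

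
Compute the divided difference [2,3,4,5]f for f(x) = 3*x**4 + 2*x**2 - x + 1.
42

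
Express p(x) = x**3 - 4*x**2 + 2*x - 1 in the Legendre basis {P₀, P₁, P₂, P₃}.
(-7/3)P₀ + (13/5)P₁ + (-8/3)P₂ + (2/5)P₃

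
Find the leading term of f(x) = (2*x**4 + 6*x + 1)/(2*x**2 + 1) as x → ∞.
x**2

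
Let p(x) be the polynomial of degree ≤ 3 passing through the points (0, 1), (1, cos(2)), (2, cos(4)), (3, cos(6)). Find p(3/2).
9*cos(4)/16 + 9*cos(2)/16 - 1/16 - cos(6)/16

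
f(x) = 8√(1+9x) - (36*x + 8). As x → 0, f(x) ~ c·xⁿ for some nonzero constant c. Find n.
2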